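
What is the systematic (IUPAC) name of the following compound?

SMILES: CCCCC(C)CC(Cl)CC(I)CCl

The longest carbon chain is 10 atoms: the parent is decane.
The numbering direction is chosen so that the substituent locant set {1,2,4,6} is lower than {5,7,9,10} at the first point of difference.
With this numbering: chloro groups at C-1 and C-4; an iodo group at C-2; a methyl group at C-6.
Substituent prefixes are cited in alphabetical order (multiplying prefixes like di-/tri- are ignored for ordering).
Assembling the pieces gives 1,4-dichloro-2-iodo-6-methyldecane.

1,4-dichloro-2-iodo-6-methyldecane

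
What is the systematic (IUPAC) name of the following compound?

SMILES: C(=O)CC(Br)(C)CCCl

3-bromo-5-chloro-3-methylpentanal

The longest chain bearing the –CHO group is 5 carbons long (pentane).
The highest-priority functional group is an aldehyde (terminal –CHO), so the name ends in -al.
The numbering direction is chosen so that the aldehyde carbon is C-1 by definition.
That gives a bromo group at C-3; a chloro group at C-5; a methyl group at C-3.
Prefixes are listed alphabetically: bromo, chloro, methyl.
Putting it together: 3-bromo-5-chloro-3-methylpentanal.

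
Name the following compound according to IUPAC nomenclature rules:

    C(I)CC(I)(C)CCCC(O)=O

5,7-diiodo-5-methylheptanoic acid

Counting along the main chain through the –COOH group gives 7 carbons: the parent is heptane.
A carboxylic acid (terminal –COOH) is the principal characteristic group, giving the suffix -oic acid.
Choose the numbering such that the carboxylic acid carbon is C-1 by definition.
With this numbering: iodo groups at C-5 and C-7; a methyl group at C-5.
Substituent prefixes are cited in alphabetical order (multiplying prefixes like di-/tri- are ignored for ordering).
Assembling the pieces gives 5,7-diiodo-5-methylheptanoic acid.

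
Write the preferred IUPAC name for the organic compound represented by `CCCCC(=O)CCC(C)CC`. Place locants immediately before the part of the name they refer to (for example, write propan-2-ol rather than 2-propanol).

8-methyldecan-5-one

The longest carbon chain that includes the carbonyl has 10 carbons, so the parent hydride is decane.
The highest-priority functional group is a ketone (C=O on an internal carbon), so the name ends in -one.
The numbering direction is chosen so that numbering from this end puts the carbonyl group at C-5 rather than C-6.
That gives the carbonyl at C-5; a methyl group at C-8.
Putting it together: 8-methyldecan-5-one.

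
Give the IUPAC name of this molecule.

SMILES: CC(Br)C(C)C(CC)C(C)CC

2-bromo-4-ethyl-3,5-dimethylheptane

The longest continuous carbon chain has 7 atoms, so the parent hydride is heptane.
The numbering direction is chosen so that the substituent locant set {2,3,4,5} is lower than {3,4,5,6} at the first point of difference.
This places a bromo group at C-2; an ethyl group at C-4; methyl groups at C-3 and C-5.
The substituents are ordered alphabetically, ignoring any di-/tri- multipliers.
Assembling the pieces gives 2-bromo-4-ethyl-3,5-dimethylheptane.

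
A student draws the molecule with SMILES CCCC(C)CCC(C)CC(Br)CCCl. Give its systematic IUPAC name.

The longest carbon chain is 11 atoms: the parent is undecane.
The numbering direction is chosen so that the substituent locant set {1,3,5,8} is lower than {4,7,9,11} at the first point of difference.
This places a bromo group at C-3; a chloro group at C-1; methyl groups at C-5 and C-8.
Prefixes are listed alphabetically: bromo, chloro, methyl.
Putting it together: 3-bromo-1-chloro-5,8-dimethylundecane.

3-bromo-1-chloro-5,8-dimethylundecane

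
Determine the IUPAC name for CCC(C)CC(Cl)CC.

3-chloro-5-methylheptane

The longest carbon chain is 7 atoms: the parent is heptane.
Choose the numbering such that the locant sets are identical either way, so the alphabetically earlier chloro substituent takes the lower locant (3 rather than 5).
That gives a chloro group at C-3; a methyl group at C-5.
Substituent prefixes are cited in alphabetical order (multiplying prefixes like di-/tri- are ignored for ordering).
Putting it together: 3-chloro-5-methylheptane.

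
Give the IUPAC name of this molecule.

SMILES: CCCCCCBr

The parent chain contains 6 carbons (hexane).
The numbering direction is chosen so that the substituent locant set {1} is lower than {6} at the first point of difference.
This places a bromo group at C-1.
Putting it together: 1-bromohexane.

1-bromohexane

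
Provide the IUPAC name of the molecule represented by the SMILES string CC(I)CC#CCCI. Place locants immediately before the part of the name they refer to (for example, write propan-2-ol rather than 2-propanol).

1,6-diiodohept-3-yne

Counting along the main chain through the multiple bond gives 7 carbons: the parent is heptane.
A C≡C triple bond in the chain gives the infix -yne-.
Number the chain so that numbering from this end puts the triple bond at C-3 rather than C-4.
That gives the triple bond between C-3 and C-4; iodo groups at C-1 and C-6.
Putting it together: 1,6-diiodohept-3-yne.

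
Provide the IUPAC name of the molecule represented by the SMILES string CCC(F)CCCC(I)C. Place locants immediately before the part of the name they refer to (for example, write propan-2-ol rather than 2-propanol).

6-fluoro-2-iodooctane

The longest carbon chain is 8 atoms: the parent is octane.
Choose the numbering such that the substituent locant set {2,6} is lower than {3,7} at the first point of difference.
That gives a fluoro group at C-6; an iodo group at C-2.
Substituent prefixes are cited in alphabetical order (multiplying prefixes like di-/tri- are ignored for ordering).
Putting it together: 6-fluoro-2-iodooctane.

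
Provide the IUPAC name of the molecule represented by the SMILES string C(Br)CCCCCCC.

1-bromooctane

The longest continuous carbon chain has 8 atoms, so the parent hydride is octane.
Number the chain so that the substituent locant set {1} is lower than {8} at the first point of difference.
With this numbering: a bromo group at C-1.
Putting it together: 1-bromooctane.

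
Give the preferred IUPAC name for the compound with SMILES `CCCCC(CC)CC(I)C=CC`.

6-ethyl-4-iododec-2-ene

The longest chain bearing the multiple bond is 10 carbons long (decane).
A C=C double bond in the chain gives the infix -ene-.
Number the chain so that numbering from this end puts the double bond at C-2 rather than C-8.
With this numbering: the double bond between C-2 and C-3; an ethyl group at C-6; an iodo group at C-4.
Prefixes are listed alphabetically: ethyl, iodo.
Putting it together: 6-ethyl-4-iododec-2-ene.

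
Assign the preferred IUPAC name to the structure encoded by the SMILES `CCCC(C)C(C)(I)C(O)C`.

3-iodo-3,4-dimethylheptan-2-ol

The longest carbon chain that includes the –OH group has 7 carbons, so the parent hydride is heptane.
The principal characteristic group is an alcohol (–OH), named with the suffix -ol.
Choose the numbering such that numbering from this end puts the hydroxyl group at C-2 rather than C-6.
That gives the hydroxyl at C-2; an iodo group at C-3; methyl groups at C-3 and C-4.
The substituents are ordered alphabetically, ignoring any di-/tri- multipliers.
Putting it together: 3-iodo-3,4-dimethylheptan-2-ol.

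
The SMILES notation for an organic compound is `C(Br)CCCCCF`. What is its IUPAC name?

The longest continuous carbon chain has 6 atoms, so the parent hydride is hexane.
Number the chain so that the locant sets are identical either way, so the alphabetically earlier bromo substituent takes the lower locant (1 rather than 6).
That gives a bromo group at C-1; a fluoro group at C-6.
Substituent prefixes are cited in alphabetical order (multiplying prefixes like di-/tri- are ignored for ordering).
Putting it together: 1-bromo-6-fluorohexane.

1-bromo-6-fluorohexane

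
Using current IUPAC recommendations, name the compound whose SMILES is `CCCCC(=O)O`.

pentanoic acid

Counting along the main chain through the –COOH group gives 5 carbons: the parent is pentane.
The highest-priority functional group is a carboxylic acid (terminal –COOH), so the name ends in -oic acid.
Choose the numbering such that the carboxylic acid carbon is C-1 by definition.
The name is pentanoic acid.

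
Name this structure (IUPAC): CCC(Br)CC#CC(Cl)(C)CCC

3-bromo-7-chloro-7-methyldec-5-yne

The longest carbon chain that includes the multiple bond has 10 carbons, so the parent hydride is decane.
A C≡C triple bond in the chain gives the infix -yne-.
Choose the numbering such that the substituent locant set {3,7,7} is lower than {4,4,8} at the first point of difference.
That gives the triple bond between C-5 and C-6; a bromo group at C-3; a chloro group at C-7; a methyl group at C-7.
The substituents are ordered alphabetically, ignoring any di-/tri- multipliers.
Assembling the pieces gives 3-bromo-7-chloro-7-methyldec-5-yne.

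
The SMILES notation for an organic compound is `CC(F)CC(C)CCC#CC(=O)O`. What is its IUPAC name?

Counting along the main chain through the –COOH group and the multiple bond gives 9 carbons: the parent is nonane.
A carboxylic acid (terminal –COOH) is the principal characteristic group, giving the suffix -oic acid.
A C≡C triple bond in the chain gives the infix -yne-.
Choose the numbering such that the carboxylic acid carbon is C-1 by definition.
With this numbering: the triple bond between C-2 and C-3; a fluoro group at C-8; a methyl group at C-6.
Substituent prefixes are cited in alphabetical order (multiplying prefixes like di-/tri- are ignored for ordering).
The name is 8-fluoro-6-methylnon-2-ynoic acid.

8-fluoro-6-methylnon-2-ynoic acid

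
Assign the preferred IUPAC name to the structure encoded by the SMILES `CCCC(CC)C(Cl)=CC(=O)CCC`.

Counting along the main chain through the carbonyl and the multiple bond gives 10 carbons: the parent is decane.
A ketone (C=O on an internal carbon) is the principal characteristic group, giving the suffix -one.
The chain contains a C=C double bond, so the unsaturation ending is -ene.
Choose the numbering such that numbering from this end puts the carbonyl group at C-4 rather than C-7.
That gives the carbonyl at C-4; the double bond between C-5 and C-6; a chloro group at C-6; an ethyl group at C-7.
The substituents are ordered alphabetically, ignoring any di-/tri- multipliers.
The name is 6-chloro-7-ethyldec-5-en-4-one.

6-chloro-7-ethyldec-5-en-4-one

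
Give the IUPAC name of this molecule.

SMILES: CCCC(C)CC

3-methylhexane

The longest continuous carbon chain has 6 atoms, so the parent hydride is hexane.
Choose the numbering such that the substituent locant set {3} is lower than {4} at the first point of difference.
That gives a methyl group at C-3.
Putting it together: 3-methylhexane.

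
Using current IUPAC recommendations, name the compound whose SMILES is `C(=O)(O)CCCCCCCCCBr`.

Counting along the main chain through the –COOH group gives 10 carbons: the parent is decane.
The principal characteristic group is a carboxylic acid (terminal –COOH), named with the suffix -oic acid.
The numbering direction is chosen so that the carboxylic acid carbon is C-1 by definition.
That gives a bromo group at C-10.
Assembling the pieces gives 10-bromodecanoic acid.

10-bromodecanoic acid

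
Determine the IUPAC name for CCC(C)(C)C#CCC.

5,5-dimethylhept-3-yne

The longest carbon chain that includes the multiple bond has 7 carbons, so the parent hydride is heptane.
The chain contains a C≡C triple bond, so the unsaturation ending is -yne.
Number the chain so that numbering from this end puts the triple bond at C-3 rather than C-4.
This places the triple bond between C-3 and C-4; two methyl groups at C-5.
Assembling the pieces gives 5,5-dimethylhept-3-yne.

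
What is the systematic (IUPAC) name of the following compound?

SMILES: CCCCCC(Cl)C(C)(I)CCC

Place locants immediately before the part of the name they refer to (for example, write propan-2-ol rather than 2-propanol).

The parent chain contains 10 carbons (decane).
The numbering direction is chosen so that the substituent locant set {4,4,5} is lower than {6,7,7} at the first point of difference.
That gives a chloro group at C-5; an iodo group at C-4; a methyl group at C-4.
Substituent prefixes are cited in alphabetical order (multiplying prefixes like di-/tri- are ignored for ordering).
The name is 5-chloro-4-iodo-4-methyldecane.

5-chloro-4-iodo-4-methyldecane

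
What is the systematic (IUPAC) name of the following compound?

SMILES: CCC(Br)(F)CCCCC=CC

The longest chain bearing the multiple bond is 10 carbons long (decane).
There is one C=C double bond, indicated by the ending -ene.
Number the chain so that numbering from this end puts the double bond at C-2 rather than C-8.
With this numbering: the double bond between C-2 and C-3; a bromo group at C-8; a fluoro group at C-8.
Substituent prefixes are cited in alphabetical order (multiplying prefixes like di-/tri- are ignored for ordering).
Putting it together: 8-bromo-8-fluorodec-2-ene.

8-bromo-8-fluorodec-2-ene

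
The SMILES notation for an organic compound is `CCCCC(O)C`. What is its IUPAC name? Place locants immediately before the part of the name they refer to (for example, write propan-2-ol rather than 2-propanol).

hexan-2-ol

The longest chain bearing the –OH group is 6 carbons long (hexane).
An alcohol (–OH) is the principal characteristic group, giving the suffix -ol.
The numbering direction is chosen so that numbering from this end puts the hydroxyl group at C-2 rather than C-5.
With this numbering: the hydroxyl at C-2.
Putting it together: hexan-2-ol.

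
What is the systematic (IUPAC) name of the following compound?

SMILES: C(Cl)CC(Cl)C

The longest continuous carbon chain has 4 atoms, so the parent hydride is butane.
Choose the numbering such that the substituent locant set {1,3} is lower than {2,4} at the first point of difference.
With this numbering: chloro groups at C-1 and C-3.
Putting it together: 1,3-dichlorobutane.

1,3-dichlorobutane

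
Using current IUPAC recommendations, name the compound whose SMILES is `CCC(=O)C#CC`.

hex-4-yn-3-one

The longest carbon chain that includes the carbonyl and the multiple bond has 6 carbons, so the parent hydride is hexane.
A ketone (C=O on an internal carbon) is the principal characteristic group, giving the suffix -one.
There is one C≡C triple bond, indicated by the ending -yne.
Choose the numbering such that numbering from this end puts the carbonyl group at C-3 rather than C-4.
This places the carbonyl at C-3; the triple bond between C-4 and C-5.
Putting it together: hex-4-yn-3-one.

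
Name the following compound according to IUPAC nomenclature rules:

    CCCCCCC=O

heptanal

The longest chain bearing the –CHO group is 7 carbons long (heptane).
The highest-priority functional group is an aldehyde (terminal –CHO), so the name ends in -al.
Number the chain so that the aldehyde carbon is C-1 by definition.
Putting it together: heptanal.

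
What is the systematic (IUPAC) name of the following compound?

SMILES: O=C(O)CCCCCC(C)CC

The longest chain bearing the –COOH group is 9 carbons long (nonane).
The principal characteristic group is a carboxylic acid (terminal –COOH), named with the suffix -oic acid.
Number the chain so that the carboxylic acid carbon is C-1 by definition.
This places a methyl group at C-7.
Putting it together: 7-methylnonanoic acid.

7-methylnonanoic acid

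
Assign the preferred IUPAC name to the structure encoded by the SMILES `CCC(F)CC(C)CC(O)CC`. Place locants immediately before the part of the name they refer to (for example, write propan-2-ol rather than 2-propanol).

7-fluoro-5-methylnonan-3-ol

The longest carbon chain that includes the –OH group has 9 carbons, so the parent hydride is nonane.
The highest-priority functional group is an alcohol (–OH), so the name ends in -ol.
Choose the numbering such that numbering from this end puts the hydroxyl group at C-3 rather than C-7.
This places the hydroxyl at C-3; a fluoro group at C-7; a methyl group at C-5.
Prefixes are listed alphabetically: fluoro, methyl.
Assembling the pieces gives 7-fluoro-5-methylnonan-3-ol.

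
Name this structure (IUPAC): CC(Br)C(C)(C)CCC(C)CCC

2-bromo-3,3,6-trimethylnonane

The longest carbon chain is 9 atoms: the parent is nonane.
The numbering direction is chosen so that the substituent locant set {2,3,3,6} is lower than {4,7,7,8} at the first point of difference.
This places a bromo group at C-2; methyl groups at C-3 (×2) and C-6.
Prefixes are listed alphabetically: bromo, methyl.
Assembling the pieces gives 2-bromo-3,3,6-trimethylnonane.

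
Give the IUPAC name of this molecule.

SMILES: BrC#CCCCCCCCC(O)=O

10-bromodec-9-ynoic acid

Counting along the main chain through the –COOH group and the multiple bond gives 10 carbons: the parent is decane.
A carboxylic acid (terminal –COOH) is the principal characteristic group, giving the suffix -oic acid.
The chain contains a C≡C triple bond, so the unsaturation ending is -yne.
The numbering direction is chosen so that the carboxylic acid carbon is C-1 by definition.
With this numbering: the triple bond between C-9 and C-10; a bromo group at C-10.
Assembling the pieces gives 10-bromodec-9-ynoic acid.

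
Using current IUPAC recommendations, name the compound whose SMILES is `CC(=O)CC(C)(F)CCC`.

4-fluoro-4-methylheptan-2-one

The longest carbon chain that includes the carbonyl has 7 carbons, so the parent hydride is heptane.
A ketone (C=O on an internal carbon) is the principal characteristic group, giving the suffix -one.
Number the chain so that numbering from this end puts the carbonyl group at C-2 rather than C-6.
With this numbering: the carbonyl at C-2; a fluoro group at C-4; a methyl group at C-4.
Substituent prefixes are cited in alphabetical order (multiplying prefixes like di-/tri- are ignored for ordering).
Assembling the pieces gives 4-fluoro-4-methylheptan-2-one.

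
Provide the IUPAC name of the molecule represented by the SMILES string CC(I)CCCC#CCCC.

9-iododec-4-yne

Counting along the main chain through the multiple bond gives 10 carbons: the parent is decane.
A C≡C triple bond in the chain gives the infix -yne-.
Number the chain so that numbering from this end puts the triple bond at C-4 rather than C-6.
That gives the triple bond between C-4 and C-5; an iodo group at C-9.
Assembling the pieces gives 9-iododec-4-yne.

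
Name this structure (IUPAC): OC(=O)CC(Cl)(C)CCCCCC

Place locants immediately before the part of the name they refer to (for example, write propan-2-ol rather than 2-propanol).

Counting along the main chain through the –COOH group gives 9 carbons: the parent is nonane.
A carboxylic acid (terminal –COOH) is the principal characteristic group, giving the suffix -oic acid.
The numbering direction is chosen so that the carboxylic acid carbon is C-1 by definition.
That gives a chloro group at C-3; a methyl group at C-3.
Substituent prefixes are cited in alphabetical order (multiplying prefixes like di-/tri- are ignored for ordering).
Assembling the pieces gives 3-chloro-3-methylnonanoic acid.

3-chloro-3-methylnonanoic acid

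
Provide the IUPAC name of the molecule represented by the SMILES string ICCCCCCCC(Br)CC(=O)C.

The longest carbon chain that includes the carbonyl has 11 carbons, so the parent hydride is undecane.
The principal characteristic group is a ketone (C=O on an internal carbon), named with the suffix -one.
Choose the numbering such that numbering from this end puts the carbonyl group at C-2 rather than C-10.
This places the carbonyl at C-2; a bromo group at C-4; an iodo group at C-11.
The substituents are ordered alphabetically, ignoring any di-/tri- multipliers.
Putting it together: 4-bromo-11-iodoundecan-2-one.

4-bromo-11-iodoundecan-2-one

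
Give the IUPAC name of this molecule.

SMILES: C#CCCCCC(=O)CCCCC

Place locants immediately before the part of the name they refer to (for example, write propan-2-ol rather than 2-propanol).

dodec-11-yn-6-one

The longest carbon chain that includes the carbonyl and the multiple bond has 12 carbons, so the parent hydride is dodecane.
A ketone (C=O on an internal carbon) is the principal characteristic group, giving the suffix -one.
The chain contains a C≡C triple bond, so the unsaturation ending is -yne.
Choose the numbering such that numbering from this end puts the carbonyl group at C-6 rather than C-7.
That gives the carbonyl at C-6; the triple bond between C-11 and C-12.
The name is dodec-11-yn-6-one.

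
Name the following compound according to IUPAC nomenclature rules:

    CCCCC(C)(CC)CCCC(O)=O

The longest carbon chain that includes the –COOH group has 9 carbons, so the parent hydride is nonane.
A carboxylic acid (terminal –COOH) is the principal characteristic group, giving the suffix -oic acid.
Choose the numbering such that the carboxylic acid carbon is C-1 by definition.
With this numbering: an ethyl group at C-5; a methyl group at C-5.
Substituent prefixes are cited in alphabetical order (multiplying prefixes like di-/tri- are ignored for ordering).
The name is 5-ethyl-5-methylnonanoic acid.

5-ethyl-5-methylnonanoic acid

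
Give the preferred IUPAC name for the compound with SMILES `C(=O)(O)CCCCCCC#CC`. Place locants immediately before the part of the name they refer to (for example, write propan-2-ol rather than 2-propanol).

dec-8-ynoic acid

The longest chain bearing the –COOH group and the multiple bond is 10 carbons long (decane).
The principal characteristic group is a carboxylic acid (terminal –COOH), named with the suffix -oic acid.
The chain contains a C≡C triple bond, so the unsaturation ending is -yne.
Number the chain so that the carboxylic acid carbon is C-1 by definition.
With this numbering: the triple bond between C-8 and C-9.
Putting it together: dec-8-ynoic acid.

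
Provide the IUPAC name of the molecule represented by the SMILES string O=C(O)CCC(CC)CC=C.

4-ethylhept-6-enoic acid

The longest carbon chain that includes the –COOH group and the multiple bond has 7 carbons, so the parent hydride is heptane.
The principal characteristic group is a carboxylic acid (terminal –COOH), named with the suffix -oic acid.
A C=C double bond in the chain gives the infix -ene-.
The numbering direction is chosen so that the carboxylic acid carbon is C-1 by definition.
This places the double bond between C-6 and C-7; an ethyl group at C-4.
The name is 4-ethylhept-6-enoic acid.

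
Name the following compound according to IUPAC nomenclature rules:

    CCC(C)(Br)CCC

3-bromo-3-methylhexane

The parent chain contains 6 carbons (hexane).
Number the chain so that the substituent locant set {3,3} is lower than {4,4} at the first point of difference.
This places a bromo group at C-3; a methyl group at C-3.
Substituent prefixes are cited in alphabetical order (multiplying prefixes like di-/tri- are ignored for ordering).
The name is 3-bromo-3-methylhexane.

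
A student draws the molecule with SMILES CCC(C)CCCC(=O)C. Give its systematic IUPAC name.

The longest carbon chain that includes the carbonyl has 8 carbons, so the parent hydride is octane.
The highest-priority functional group is a ketone (C=O on an internal carbon), so the name ends in -one.
The numbering direction is chosen so that numbering from this end puts the carbonyl group at C-2 rather than C-7.
With this numbering: the carbonyl at C-2; a methyl group at C-6.
Assembling the pieces gives 6-methyloctan-2-one.

6-methyloctan-2-one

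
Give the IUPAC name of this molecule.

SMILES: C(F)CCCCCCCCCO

The longest chain bearing the –OH group is 10 carbons long (decane).
The principal characteristic group is an alcohol (–OH), named with the suffix -ol.
Number the chain so that numbering from this end puts the hydroxyl group at C-1 rather than C-10.
That gives the hydroxyl at C-1; a fluoro group at C-10.
Assembling the pieces gives 10-fluorodecan-1-ol.

10-fluorodecan-1-ol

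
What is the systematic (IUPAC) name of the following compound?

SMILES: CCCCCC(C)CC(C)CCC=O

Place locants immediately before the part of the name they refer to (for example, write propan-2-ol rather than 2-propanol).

4,6-dimethylundecanal

The longest carbon chain that includes the –CHO group has 11 carbons, so the parent hydride is undecane.
An aldehyde (terminal –CHO) is the principal characteristic group, giving the suffix -al.
Choose the numbering such that the aldehyde carbon is C-1 by definition.
With this numbering: methyl groups at C-4 and C-6.
Assembling the pieces gives 4,6-dimethylundecanal.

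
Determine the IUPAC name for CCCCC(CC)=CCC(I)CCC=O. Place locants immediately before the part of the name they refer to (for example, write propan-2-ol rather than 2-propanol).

7-ethyl-4-iodoundec-6-enal

The longest chain bearing the –CHO group and the multiple bond is 11 carbons long (undecane).
An aldehyde (terminal –CHO) is the principal characteristic group, giving the suffix -al.
A C=C double bond in the chain gives the infix -ene-.
Choose the numbering such that the aldehyde carbon is C-1 by definition.
With this numbering: the double bond between C-6 and C-7; an ethyl group at C-7; an iodo group at C-4.
The substituents are ordered alphabetically, ignoring any di-/tri- multipliers.
Assembling the pieces gives 7-ethyl-4-iodoundec-6-enal.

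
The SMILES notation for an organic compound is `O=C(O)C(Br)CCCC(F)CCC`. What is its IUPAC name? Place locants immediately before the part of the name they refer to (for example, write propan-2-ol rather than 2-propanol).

The longest chain bearing the –COOH group is 9 carbons long (nonane).
The principal characteristic group is a carboxylic acid (terminal –COOH), named with the suffix -oic acid.
The numbering direction is chosen so that the carboxylic acid carbon is C-1 by definition.
With this numbering: a bromo group at C-2; a fluoro group at C-6.
Substituent prefixes are cited in alphabetical order (multiplying prefixes like di-/tri- are ignored for ordering).
Assembling the pieces gives 2-bromo-6-fluorononanoic acid.

2-bromo-6-fluorononanoic acid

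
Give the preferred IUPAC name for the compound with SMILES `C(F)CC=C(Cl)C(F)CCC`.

The longest carbon chain that includes the multiple bond has 8 carbons, so the parent hydride is octane.
A C=C double bond in the chain gives the infix -ene-.
The numbering direction is chosen so that numbering from this end puts the double bond at C-3 rather than C-5.
That gives the double bond between C-3 and C-4; a chloro group at C-4; fluoro groups at C-1 and C-5.
The substituents are ordered alphabetically, ignoring any di-/tri- multipliers.
The name is 4-chloro-1,5-difluorooct-3-ene.

4-chloro-1,5-difluorooct-3-ene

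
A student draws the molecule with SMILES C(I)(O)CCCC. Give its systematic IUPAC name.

The longest chain bearing the –OH group is 5 carbons long (pentane).
The highest-priority functional group is an alcohol (–OH), so the name ends in -ol.
The numbering direction is chosen so that numbering from this end puts the hydroxyl group at C-1 rather than C-5.
With this numbering: the hydroxyl at C-1; an iodo group at C-1.
The name is 1-iodopentan-1-ol.

1-iodopentan-1-ol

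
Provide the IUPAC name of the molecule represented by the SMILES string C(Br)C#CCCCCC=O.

8-bromooct-6-ynal

The longest chain bearing the –CHO group and the multiple bond is 8 carbons long (octane).
The principal characteristic group is an aldehyde (terminal –CHO), named with the suffix -al.
The chain contains a C≡C triple bond, so the unsaturation ending is -yne.
Choose the numbering such that the aldehyde carbon is C-1 by definition.
This places the triple bond between C-6 and C-7; a bromo group at C-8.
The name is 8-bromooct-6-ynal.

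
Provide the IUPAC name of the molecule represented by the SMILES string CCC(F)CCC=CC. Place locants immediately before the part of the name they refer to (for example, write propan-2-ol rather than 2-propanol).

6-fluorooct-2-ene

Counting along the main chain through the multiple bond gives 8 carbons: the parent is octane.
A C=C double bond in the chain gives the infix -ene-.
The numbering direction is chosen so that numbering from this end puts the double bond at C-2 rather than C-6.
That gives the double bond between C-2 and C-3; a fluoro group at C-6.
Assembling the pieces gives 6-fluorooct-2-ene.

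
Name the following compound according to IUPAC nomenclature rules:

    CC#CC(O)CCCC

oct-2-yn-4-ol

Counting along the main chain through the –OH group and the multiple bond gives 8 carbons: the parent is octane.
An alcohol (–OH) is the principal characteristic group, giving the suffix -ol.
There is one C≡C triple bond, indicated by the ending -yne.
The numbering direction is chosen so that numbering from this end puts the hydroxyl group at C-4 rather than C-5.
With this numbering: the hydroxyl at C-4; the triple bond between C-2 and C-3.
Putting it together: oct-2-yn-4-ol.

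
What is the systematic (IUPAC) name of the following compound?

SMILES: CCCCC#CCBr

Counting along the main chain through the multiple bond gives 7 carbons: the parent is heptane.
The chain contains a C≡C triple bond, so the unsaturation ending is -yne.
Number the chain so that numbering from this end puts the triple bond at C-2 rather than C-5.
This places the triple bond between C-2 and C-3; a bromo group at C-1.
Putting it together: 1-bromohept-2-yne.

1-bromohept-2-yne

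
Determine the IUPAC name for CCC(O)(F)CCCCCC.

Counting along the main chain through the –OH group gives 9 carbons: the parent is nonane.
The principal characteristic group is an alcohol (–OH), named with the suffix -ol.
Choose the numbering such that numbering from this end puts the hydroxyl group at C-3 rather than C-7.
With this numbering: the hydroxyl at C-3; a fluoro group at C-3.
Putting it together: 3-fluorononan-3-ol.

3-fluorononan-3-ol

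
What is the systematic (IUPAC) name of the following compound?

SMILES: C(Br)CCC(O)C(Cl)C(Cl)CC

1-bromo-5,6-dichlorooctan-4-ol

Counting along the main chain through the –OH group gives 8 carbons: the parent is octane.
An alcohol (–OH) is the principal characteristic group, giving the suffix -ol.
Choose the numbering such that numbering from this end puts the hydroxyl group at C-4 rather than C-5.
This places the hydroxyl at C-4; a bromo group at C-1; chloro groups at C-5 and C-6.
Substituent prefixes are cited in alphabetical order (multiplying prefixes like di-/tri- are ignored for ordering).
Putting it together: 1-bromo-5,6-dichlorooctan-4-ol.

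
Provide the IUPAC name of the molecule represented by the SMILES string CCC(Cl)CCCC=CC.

7-chloronon-2-ene

Counting along the main chain through the multiple bond gives 9 carbons: the parent is nonane.
The chain contains a C=C double bond, so the unsaturation ending is -ene.
The numbering direction is chosen so that numbering from this end puts the double bond at C-2 rather than C-7.
With this numbering: the double bond between C-2 and C-3; a chloro group at C-7.
The name is 7-chloronon-2-ene.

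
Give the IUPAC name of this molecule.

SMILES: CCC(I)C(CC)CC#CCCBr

The longest carbon chain that includes the multiple bond has 9 carbons, so the parent hydride is nonane.
The chain contains a C≡C triple bond, so the unsaturation ending is -yne.
Choose the numbering such that numbering from this end puts the triple bond at C-3 rather than C-6.
That gives the triple bond between C-3 and C-4; a bromo group at C-1; an ethyl group at C-6; an iodo group at C-7.
The substituents are ordered alphabetically, ignoring any di-/tri- multipliers.
Assembling the pieces gives 1-bromo-6-ethyl-7-iodonon-3-yne.

1-bromo-6-ethyl-7-iodonon-3-yne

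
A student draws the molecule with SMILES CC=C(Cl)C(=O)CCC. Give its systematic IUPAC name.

The longest carbon chain that includes the carbonyl and the multiple bond has 7 carbons, so the parent hydride is heptane.
The principal characteristic group is a ketone (C=O on an internal carbon), named with the suffix -one.
The chain contains a C=C double bond, so the unsaturation ending is -ene.
The numbering direction is chosen so that numbering from this end puts the double bond at C-2 rather than C-5.
That gives the carbonyl at C-4; the double bond between C-2 and C-3; a chloro group at C-3.
Putting it together: 3-chlorohept-2-en-4-one.

3-chlorohept-2-en-4-one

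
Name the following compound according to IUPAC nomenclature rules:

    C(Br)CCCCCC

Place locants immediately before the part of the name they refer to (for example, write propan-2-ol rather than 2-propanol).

The parent chain contains 7 carbons (heptane).
Choose the numbering such that the substituent locant set {1} is lower than {7} at the first point of difference.
With this numbering: a bromo group at C-1.
The name is 1-bromoheptane.

1-bromoheptane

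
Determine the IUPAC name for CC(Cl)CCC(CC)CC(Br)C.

2-bromo-7-chloro-4-ethyloctane

The parent chain contains 8 carbons (octane).
Choose the numbering such that the substituent locant set {2,4,7} is lower than {2,5,7} at the first point of difference.
With this numbering: a bromo group at C-2; a chloro group at C-7; an ethyl group at C-4.
The substituents are ordered alphabetically, ignoring any di-/tri- multipliers.
The name is 2-bromo-7-chloro-4-ethyloctane.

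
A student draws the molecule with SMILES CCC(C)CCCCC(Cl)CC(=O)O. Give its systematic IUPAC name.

The longest carbon chain that includes the –COOH group has 10 carbons, so the parent hydride is decane.
The highest-priority functional group is a carboxylic acid (terminal –COOH), so the name ends in -oic acid.
Choose the numbering such that the carboxylic acid carbon is C-1 by definition.
This places a chloro group at C-3; a methyl group at C-8.
Prefixes are listed alphabetically: chloro, methyl.
The name is 3-chloro-8-methyldecanoic acid.

3-chloro-8-methyldecanoic acid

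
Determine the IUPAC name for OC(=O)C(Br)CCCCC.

The longest chain bearing the –COOH group is 7 carbons long (heptane).
The principal characteristic group is a carboxylic acid (terminal –COOH), named with the suffix -oic acid.
Number the chain so that the carboxylic acid carbon is C-1 by definition.
This places a bromo group at C-2.
Putting it together: 2-bromoheptanoic acid.

2-bromoheptanoic acid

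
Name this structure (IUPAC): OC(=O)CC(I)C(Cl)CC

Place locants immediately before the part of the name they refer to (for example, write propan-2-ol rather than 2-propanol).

4-chloro-3-iodohexanoic acid

The longest carbon chain that includes the –COOH group has 6 carbons, so the parent hydride is hexane.
The highest-priority functional group is a carboxylic acid (terminal –COOH), so the name ends in -oic acid.
Choose the numbering such that the carboxylic acid carbon is C-1 by definition.
With this numbering: a chloro group at C-4; an iodo group at C-3.
The substituents are ordered alphabetically, ignoring any di-/tri- multipliers.
The name is 4-chloro-3-iodohexanoic acid.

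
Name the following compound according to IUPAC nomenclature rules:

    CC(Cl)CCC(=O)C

Counting along the main chain through the carbonyl gives 6 carbons: the parent is hexane.
A ketone (C=O on an internal carbon) is the principal characteristic group, giving the suffix -one.
Choose the numbering such that numbering from this end puts the carbonyl group at C-2 rather than C-5.
That gives the carbonyl at C-2; a chloro group at C-5.
Assembling the pieces gives 5-chlorohexan-2-one.

5-chlorohexan-2-one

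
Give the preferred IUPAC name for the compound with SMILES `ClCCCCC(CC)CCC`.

The longest continuous carbon chain has 8 atoms, so the parent hydride is octane.
The numbering direction is chosen so that the substituent locant set {1,5} is lower than {4,8} at the first point of difference.
That gives a chloro group at C-1; an ethyl group at C-5.
Prefixes are listed alphabetically: chloro, ethyl.
Putting it together: 1-chloro-5-ethyloctane.

1-chloro-5-ethyloctane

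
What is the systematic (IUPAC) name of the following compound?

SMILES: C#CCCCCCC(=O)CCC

The longest carbon chain that includes the carbonyl and the multiple bond has 11 carbons, so the parent hydride is undecane.
The principal characteristic group is a ketone (C=O on an internal carbon), named with the suffix -one.
There is one C≡C triple bond, indicated by the ending -yne.
Choose the numbering such that numbering from this end puts the carbonyl group at C-4 rather than C-8.
That gives the carbonyl at C-4; the triple bond between C-10 and C-11.
Assembling the pieces gives undec-10-yn-4-one.

undec-10-yn-4-one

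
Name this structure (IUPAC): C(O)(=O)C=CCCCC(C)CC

The longest carbon chain that includes the –COOH group and the multiple bond has 9 carbons, so the parent hydride is nonane.
The principal characteristic group is a carboxylic acid (terminal –COOH), named with the suffix -oic acid.
The chain contains a C=C double bond, so the unsaturation ending is -ene.
The numbering direction is chosen so that the carboxylic acid carbon is C-1 by definition.
That gives the double bond between C-2 and C-3; a methyl group at C-7.
Putting it together: 7-methylnon-2-enoic acid.

7-methylnon-2-enoic acid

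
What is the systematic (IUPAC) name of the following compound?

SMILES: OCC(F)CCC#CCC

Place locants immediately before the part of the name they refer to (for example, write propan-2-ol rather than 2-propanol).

The longest chain bearing the –OH group and the multiple bond is 8 carbons long (octane).
The principal characteristic group is an alcohol (–OH), named with the suffix -ol.
The chain contains a C≡C triple bond, so the unsaturation ending is -yne.
The numbering direction is chosen so that numbering from this end puts the hydroxyl group at C-1 rather than C-8.
With this numbering: the hydroxyl at C-1; the triple bond between C-5 and C-6; a fluoro group at C-2.
Putting it together: 2-fluorooct-5-yn-1-ol.

2-fluorooct-5-yn-1-ol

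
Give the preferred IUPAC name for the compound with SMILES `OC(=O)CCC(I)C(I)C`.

The longest carbon chain that includes the –COOH group has 6 carbons, so the parent hydride is hexane.
A carboxylic acid (terminal –COOH) is the principal characteristic group, giving the suffix -oic acid.
Number the chain so that the carboxylic acid carbon is C-1 by definition.
This places iodo groups at C-4 and C-5.
Assembling the pieces gives 4,5-diiodohexanoic acid.

4,5-diiodohexanoic acid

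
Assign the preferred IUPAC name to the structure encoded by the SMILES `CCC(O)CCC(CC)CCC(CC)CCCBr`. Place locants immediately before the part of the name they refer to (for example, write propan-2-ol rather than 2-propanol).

Counting along the main chain through the –OH group gives 12 carbons: the parent is dodecane.
The principal characteristic group is an alcohol (–OH), named with the suffix -ol.
Choose the numbering such that numbering from this end puts the hydroxyl group at C-3 rather than C-10.
That gives the hydroxyl at C-3; a bromo group at C-12; ethyl groups at C-6 and C-9.
Prefixes are listed alphabetically: bromo, ethyl.
Assembling the pieces gives 12-bromo-6,9-diethyldodecan-3-ol.

12-bromo-6,9-diethyldodecan-3-ol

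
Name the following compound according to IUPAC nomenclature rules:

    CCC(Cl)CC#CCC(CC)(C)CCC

3-chloro-8-ethyl-8-methylundec-5-yne

Counting along the main chain through the multiple bond gives 11 carbons: the parent is undecane.
A C≡C triple bond in the chain gives the infix -yne-.
The numbering direction is chosen so that numbering from this end puts the triple bond at C-5 rather than C-6.
This places the triple bond between C-5 and C-6; a chloro group at C-3; an ethyl group at C-8; a methyl group at C-8.
Substituent prefixes are cited in alphabetical order (multiplying prefixes like di-/tri- are ignored for ordering).
The name is 3-chloro-8-ethyl-8-methylundec-5-yne.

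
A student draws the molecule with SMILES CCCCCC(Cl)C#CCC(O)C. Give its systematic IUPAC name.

The longest carbon chain that includes the –OH group and the multiple bond has 11 carbons, so the parent hydride is undecane.
The highest-priority functional group is an alcohol (–OH), so the name ends in -ol.
There is one C≡C triple bond, indicated by the ending -yne.
Number the chain so that numbering from this end puts the hydroxyl group at C-2 rather than C-10.
This places the hydroxyl at C-2; the triple bond between C-4 and C-5; a chloro group at C-6.
Putting it together: 6-chloroundec-4-yn-2-ol.

6-chloroundec-4-yn-2-ol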